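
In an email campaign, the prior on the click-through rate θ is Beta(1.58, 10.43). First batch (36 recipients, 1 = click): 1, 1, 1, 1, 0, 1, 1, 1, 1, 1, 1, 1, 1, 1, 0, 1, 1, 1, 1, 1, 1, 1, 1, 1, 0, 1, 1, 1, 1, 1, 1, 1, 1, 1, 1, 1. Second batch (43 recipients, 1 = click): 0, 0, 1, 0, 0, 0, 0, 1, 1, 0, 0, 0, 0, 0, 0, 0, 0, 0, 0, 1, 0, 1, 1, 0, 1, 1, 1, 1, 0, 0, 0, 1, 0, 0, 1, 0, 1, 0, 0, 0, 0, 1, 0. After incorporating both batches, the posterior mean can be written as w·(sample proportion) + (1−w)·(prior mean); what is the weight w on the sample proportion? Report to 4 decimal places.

0.8680

The Beta prior is conjugate to a Binomial/Bernoulli likelihood; the update adds successes to α and failures to β.
Total number of recipients: n = 36 + 43 = 79.
Posterior mean = (α₀+k)/(α₀+β₀+n) = [n/(α₀+β₀+n)]·(k/n) + [(α₀+β₀)/(α₀+β₀+n)]·α₀/(α₀+β₀), so only n and the prior enter the weight.
The weight on the data is w = n/(α₀+β₀+n) = 79/(1.58+10.43+79) = 79/91.01 = 0.8680.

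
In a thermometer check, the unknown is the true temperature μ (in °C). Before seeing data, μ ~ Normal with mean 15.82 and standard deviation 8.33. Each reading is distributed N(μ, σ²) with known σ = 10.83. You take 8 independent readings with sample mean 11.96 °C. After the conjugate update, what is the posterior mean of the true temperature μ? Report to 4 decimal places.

12.6333

For Normal data with known variance σ², a Normal(μ₀, σ₀²) prior on μ is conjugate. Posterior precision = 1/σ₀² + n/σ²; posterior mean is the precision-weighted average of μ₀ and x̄.
n·x̄ = 8·11.96 = 95.68.
σ₀² = 8.33² = 69.3889, σ² = 10.83² = 117.2889; σ² + n·σ₀² = 117.2889 + 8·69.3889 = 672.4001.
Posterior mean = (μ₀/σ₀² + n·x̄/σ²)/(1/σ₀² + n/σ²) = (σ²·μ₀ + σ₀²·n·x̄)/(σ² + n·σ₀²) = (117.2889·15.82 + 69.3889·95.68)/672.4001 = 8494.64035/672.4001 = 12.6333.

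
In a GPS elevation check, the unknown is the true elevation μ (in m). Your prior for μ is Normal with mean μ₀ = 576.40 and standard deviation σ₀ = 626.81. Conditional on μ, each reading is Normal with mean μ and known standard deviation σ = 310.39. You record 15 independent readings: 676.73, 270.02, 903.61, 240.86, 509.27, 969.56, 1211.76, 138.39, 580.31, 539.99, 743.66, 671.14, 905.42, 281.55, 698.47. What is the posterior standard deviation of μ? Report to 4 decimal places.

79.4952

For Normal data with known variance σ², a Normal(μ₀, σ₀²) prior on μ is conjugate. Posterior precision = 1/σ₀² + n/σ²; posterior mean is the precision-weighted average of μ₀ and x̄.
σ₀² = 626.81² = 392890.7761, σ² = 310.39² = 96341.9521; σ² + n·σ₀² = 96341.9521 + 15·392890.7761 = 5989703.5936.
Posterior precision = 1/σ₀² + n/σ² = 1/392890.7761 + 15/96341.9521 = (σ² + n·σ₀²)/(σ₀²σ²) = 5989703.5936/(392890.7761·96341.9521); posterior variance σₙ² = σ₀²σ²/(σ² + n·σ₀²) = 392890.7761·96341.9521/5989703.5936 = 6319.488726.
Posterior SD = √σₙ² = √(392890.7761·96341.9521/5989703.5936) = 79.4952.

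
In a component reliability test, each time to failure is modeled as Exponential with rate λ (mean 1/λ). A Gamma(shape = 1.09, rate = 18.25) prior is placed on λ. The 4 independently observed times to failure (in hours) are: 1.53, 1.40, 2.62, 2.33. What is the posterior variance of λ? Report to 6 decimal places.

With a Gamma(shape α, rate β) prior on the exponential rate λ, the posterior after n observations with total T = Σxᵢ is Gamma(α+n, β+T).
Sum of observations T = 7.88 hours; n = 4.
Posterior: Gamma(1.09+4, 18.25+7.88) = Gamma(5.09, 26.13).
Var = α/β² = 0.007455.

0.007455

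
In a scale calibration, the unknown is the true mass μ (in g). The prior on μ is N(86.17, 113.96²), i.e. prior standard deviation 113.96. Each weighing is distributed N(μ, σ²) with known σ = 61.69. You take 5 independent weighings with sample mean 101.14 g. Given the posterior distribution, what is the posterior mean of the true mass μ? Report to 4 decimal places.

100.3112

For Normal data with known variance σ², a Normal(μ₀, σ₀²) prior on μ is conjugate. Posterior precision = 1/σ₀² + n/σ²; posterior mean is the precision-weighted average of μ₀ and x̄.
n·x̄ = 5·101.14 = 505.7.
σ₀² = 113.96² = 12986.8816, σ² = 61.69² = 3805.6561; σ² + n·σ₀² = 3805.6561 + 5·12986.8816 = 68740.0641.
Posterior mean = (μ₀/σ₀² + n·x̄/σ²)/(1/σ₀² + n/σ²) = (σ²·μ₀ + σ₀²·n·x̄)/(σ² + n·σ₀²) = (3805.6561·86.17 + 12986.8816·505.7)/68740.0641 = 6895399.411257/68740.0641 = 100.3112.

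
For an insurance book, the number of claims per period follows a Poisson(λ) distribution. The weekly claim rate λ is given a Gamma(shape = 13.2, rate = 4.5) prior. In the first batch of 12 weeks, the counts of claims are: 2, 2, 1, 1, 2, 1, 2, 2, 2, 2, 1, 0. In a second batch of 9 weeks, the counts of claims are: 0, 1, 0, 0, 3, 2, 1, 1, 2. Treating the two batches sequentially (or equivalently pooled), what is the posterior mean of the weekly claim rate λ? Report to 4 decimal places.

With a Gamma(shape α, rate β) prior, the Poisson likelihood is conjugate: the posterior is Gamma(α + ΣXᵢ, β + n).
Batch 1: sum of counts S = 18 over n = 12 weeks.
After batch 1: Gamma(α+S, β+n) = Gamma(13.2+18, 4.5+12) = Gamma(31.2, 16.5).
Batch 2: sum of counts S = 10 over n = 9 weeks.
After batch 2: Gamma(α+S, β+n) = Gamma(31.2+10, 16.5+9) = Gamma(41.2, 25.5).
Posterior mean = α/β = 41.2/25.5 = 1.6157.

1.6157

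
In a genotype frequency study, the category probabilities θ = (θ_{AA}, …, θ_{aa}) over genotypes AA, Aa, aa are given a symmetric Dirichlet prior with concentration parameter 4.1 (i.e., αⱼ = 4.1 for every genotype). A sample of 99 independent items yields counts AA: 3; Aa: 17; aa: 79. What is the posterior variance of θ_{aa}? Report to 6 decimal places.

0.001685

The Dirichlet prior is conjugate to the Multinomial likelihood: each posterior αⱼ = prior αⱼ + observed count nⱼ.
Posterior concentration: (7.1, 21.1, 83.1), total = 111.3.
Var[θ_j] = α_j(Σα−α_j)/((Σα)²(Σα+1)) = 83.1·28.2/(111.3²·112.3) = 0.001685.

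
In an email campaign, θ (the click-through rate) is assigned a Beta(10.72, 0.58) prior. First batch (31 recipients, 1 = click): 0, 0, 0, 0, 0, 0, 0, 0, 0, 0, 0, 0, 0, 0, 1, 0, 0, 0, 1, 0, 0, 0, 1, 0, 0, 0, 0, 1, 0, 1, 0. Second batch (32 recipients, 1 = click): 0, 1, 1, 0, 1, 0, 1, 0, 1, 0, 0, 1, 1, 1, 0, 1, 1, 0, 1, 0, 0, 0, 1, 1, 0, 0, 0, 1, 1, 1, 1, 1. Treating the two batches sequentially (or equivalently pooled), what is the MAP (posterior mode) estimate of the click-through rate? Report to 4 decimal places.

0.4526

The Beta prior is conjugate to a Binomial/Bernoulli likelihood; the update adds successes to α and failures to β.
After batch 1: Beta(10.72+5, 0.58+26) = Beta(15.72, 26.58).
After batch 2: Beta(15.72+18, 26.58+14) = Beta(33.72, 40.58).
Mode of Beta(a,b) for a,b>1 is (a−1)/(a+b−2) = 32.72/72.30 = 0.4526.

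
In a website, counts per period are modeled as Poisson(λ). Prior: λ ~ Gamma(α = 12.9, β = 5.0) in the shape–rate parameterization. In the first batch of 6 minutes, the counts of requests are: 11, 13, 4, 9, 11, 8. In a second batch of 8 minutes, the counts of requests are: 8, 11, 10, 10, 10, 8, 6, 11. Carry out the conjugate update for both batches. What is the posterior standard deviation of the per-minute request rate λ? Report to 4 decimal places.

With a Gamma(shape α, rate β) prior, the Poisson likelihood is conjugate: the posterior is Gamma(α + ΣXᵢ, β + n).
Batch 1: sum of counts S = 56 over n = 6 minutes.
After batch 1: Gamma(α+S, β+n) = Gamma(12.9+56, 5.0+6) = Gamma(68.9, 11.0).
Batch 2: sum of counts S = 74 over n = 8 minutes.
After batch 2: Gamma(α+S, β+n) = Gamma(68.9+74, 11.0+8) = Gamma(142.9, 19.0).
SD = √α/β = √142.9/19.0 = 0.6292.

0.6292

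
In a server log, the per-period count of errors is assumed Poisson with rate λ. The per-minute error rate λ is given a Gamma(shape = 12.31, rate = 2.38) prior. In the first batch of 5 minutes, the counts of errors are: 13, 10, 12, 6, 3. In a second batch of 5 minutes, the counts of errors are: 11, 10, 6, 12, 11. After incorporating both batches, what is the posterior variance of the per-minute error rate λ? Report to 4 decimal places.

0.6936

With a Gamma(shape α, rate β) prior, the Poisson likelihood is conjugate: the posterior is Gamma(α + ΣXᵢ, β + n).
Batch 1: sum of counts S = 44 over n = 5 minutes.
After batch 1: Gamma(α+S, β+n) = Gamma(12.31+44, 2.38+5) = Gamma(56.31, 7.38).
Batch 2: sum of counts S = 50 over n = 5 minutes.
After batch 2: Gamma(α+S, β+n) = Gamma(56.31+50, 7.38+5) = Gamma(106.31, 12.38).
Var = α/β² = 106.31/12.38² = 0.6936.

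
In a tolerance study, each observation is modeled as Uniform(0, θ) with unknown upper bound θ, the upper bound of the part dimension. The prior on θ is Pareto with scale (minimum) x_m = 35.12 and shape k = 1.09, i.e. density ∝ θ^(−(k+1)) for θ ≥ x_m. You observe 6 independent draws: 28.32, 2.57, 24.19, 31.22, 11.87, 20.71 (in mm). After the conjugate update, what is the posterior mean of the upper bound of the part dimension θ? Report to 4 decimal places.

A Pareto(scale x_m, shape k) prior on the upper bound θ of Uniform(0, θ) is conjugate: posterior is Pareto(max(x_m, max xᵢ), k + n).
Sample maximum = 31.22; prior scale x_m = 35.12 → posterior scale = max = 35.12.
Posterior shape = 1.09 + 6 = 7.09.
E[θ|data] = k·x_m/(k−1) = 7.09·35.12/6.09 = 40.8868.

40.8868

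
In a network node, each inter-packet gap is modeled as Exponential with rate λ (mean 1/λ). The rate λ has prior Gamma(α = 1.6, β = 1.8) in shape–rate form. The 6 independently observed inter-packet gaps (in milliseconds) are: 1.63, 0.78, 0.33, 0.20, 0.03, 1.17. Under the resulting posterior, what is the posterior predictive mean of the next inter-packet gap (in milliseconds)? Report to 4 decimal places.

0.9000

With a Gamma(shape α, rate β) prior on the exponential rate λ, the posterior after n observations with total T = Σxᵢ is Gamma(α+n, β+T).
Sum of observations T = 4.14 milliseconds; n = 6.
Posterior: Gamma(1.6+6, 1.8+4.14) = Gamma(7.6, 5.94).
The predictive distribution for the next observation is Lomax; its mean is β/(α−1) = 5.94/6.6 = 0.9000.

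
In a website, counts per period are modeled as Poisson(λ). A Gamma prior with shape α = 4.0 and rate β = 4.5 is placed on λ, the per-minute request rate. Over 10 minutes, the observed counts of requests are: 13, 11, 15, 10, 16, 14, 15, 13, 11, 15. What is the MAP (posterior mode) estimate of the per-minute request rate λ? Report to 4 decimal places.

With a Gamma(shape α, rate β) prior, the Poisson likelihood is conjugate: the posterior is Gamma(α + ΣXᵢ, β + n).
Sum of counts S = 133 over n = 10 minutes.
Posterior: Gamma(α+S, β+n) = Gamma(4.0+133, 4.5+10) = Gamma(137.0, 14.5).
Mode of Gamma(α,β) for α≥1 is (α−1)/β = 136.0/14.5 = 9.3793.

9.3793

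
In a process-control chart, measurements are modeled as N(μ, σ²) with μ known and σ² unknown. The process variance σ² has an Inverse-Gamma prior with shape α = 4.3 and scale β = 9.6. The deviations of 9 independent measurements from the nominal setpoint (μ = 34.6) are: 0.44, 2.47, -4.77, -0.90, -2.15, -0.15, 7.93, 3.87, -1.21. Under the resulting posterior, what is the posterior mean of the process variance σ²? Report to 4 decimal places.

With known mean μ and an Inverse-Gamma(α, β) prior on σ², the Normal likelihood is conjugate: posterior is Inv-Gamma(α + n/2, β + Σ(xᵢ−μ)²/2).
Σ(xᵢ−μ)² = (0.44)² + (2.47)² + (-4.77)² + (-0.90)² + (-2.15)² + (-0.15)² + (7.93)² + (3.87)² + (-1.21)² = 113.8283.
Posterior: Inv-Gamma(4.3 + 9/2, 9.6 + 113.8283/2) = Inv-Gamma(8.80, 66.51415).
E[σ²|data] = β/(α−1) = 66.51415/7.80 = 8.5275.

8.5275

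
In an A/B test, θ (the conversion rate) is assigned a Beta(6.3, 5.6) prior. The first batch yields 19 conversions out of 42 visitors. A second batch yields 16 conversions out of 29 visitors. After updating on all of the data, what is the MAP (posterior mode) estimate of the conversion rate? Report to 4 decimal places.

0.4981

The Beta prior is conjugate to a Binomial/Bernoulli likelihood; the update adds successes to α and failures to β.
After batch 1: Beta(6.3+19, 5.6+23) = Beta(25.3, 28.6).
After batch 2: Beta(25.3+16, 28.6+13) = Beta(41.3, 41.6).
Mode of Beta(a,b) for a,b>1 is (a−1)/(a+b−2) = 40.3/80.9 = 0.4981.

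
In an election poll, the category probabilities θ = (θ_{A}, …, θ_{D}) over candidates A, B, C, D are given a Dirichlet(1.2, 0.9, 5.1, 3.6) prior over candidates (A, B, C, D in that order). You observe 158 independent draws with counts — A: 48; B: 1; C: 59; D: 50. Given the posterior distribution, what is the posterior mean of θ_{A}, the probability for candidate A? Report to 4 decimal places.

0.2915

The Dirichlet prior is conjugate to the Multinomial likelihood: each posterior αⱼ = prior αⱼ + observed count nⱼ.
Posterior concentration: (49.2, 1.9, 64.1, 53.6), total = 168.8.
E[θ_{A}|data] = α_{A}/Σα = 49.2/168.8 = 0.2915.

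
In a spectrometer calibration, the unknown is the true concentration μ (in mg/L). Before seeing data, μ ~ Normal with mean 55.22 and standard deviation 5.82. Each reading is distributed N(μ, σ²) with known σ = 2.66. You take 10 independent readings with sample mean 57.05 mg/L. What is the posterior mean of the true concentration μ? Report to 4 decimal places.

57.0126

For Normal data with known variance σ², a Normal(μ₀, σ₀²) prior on μ is conjugate. Posterior precision = 1/σ₀² + n/σ²; posterior mean is the precision-weighted average of μ₀ and x̄.
n·x̄ = 10·57.05 = 570.5.
σ₀² = 5.82² = 33.8724, σ² = 2.66² = 7.0756; σ² + n·σ₀² = 7.0756 + 10·33.8724 = 345.7996.
Posterior mean = (μ₀/σ₀² + n·x̄/σ²)/(1/σ₀² + n/σ²) = (σ²·μ₀ + σ₀²·n·x̄)/(σ² + n·σ₀²) = (7.0756·55.22 + 33.8724·570.5)/345.7996 = 19714.918832/345.7996 = 57.0126.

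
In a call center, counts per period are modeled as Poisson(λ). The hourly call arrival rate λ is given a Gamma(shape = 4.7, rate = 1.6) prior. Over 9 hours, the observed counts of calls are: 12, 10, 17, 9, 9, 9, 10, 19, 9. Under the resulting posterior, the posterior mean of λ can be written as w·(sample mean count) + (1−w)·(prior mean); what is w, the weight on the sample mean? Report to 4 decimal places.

With a Gamma(shape α, rate β) prior, the Poisson likelihood is conjugate: the posterior is Gamma(α + ΣXᵢ, β + n).
Posterior mean = (α₀+S)/(β₀+n) = [n/(β₀+n)]·(S/n) + [β₀/(β₀+n)]·(α₀/β₀), so only n and β₀ enter the weight.
Weight on data w = n/(β₀+n) = 9/(1.6+9) = 9/10.6 = 0.8491.

0.8491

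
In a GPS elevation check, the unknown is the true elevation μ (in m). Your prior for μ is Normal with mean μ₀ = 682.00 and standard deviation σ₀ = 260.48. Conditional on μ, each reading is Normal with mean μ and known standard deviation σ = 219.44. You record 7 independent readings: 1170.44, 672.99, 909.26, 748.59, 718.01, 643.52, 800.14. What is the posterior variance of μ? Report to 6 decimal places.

6245.876204

For Normal data with known variance σ², a Normal(μ₀, σ₀²) prior on μ is conjugate. Posterior precision = 1/σ₀² + n/σ²; posterior mean is the precision-weighted average of μ₀ and x̄.
σ₀² = 260.48² = 67849.8304, σ² = 219.44² = 48153.9136; σ² + n·σ₀² = 48153.9136 + 7·67849.8304 = 523102.7264.
Posterior precision = 1/σ₀² + n/σ² = 1/67849.8304 + 7/48153.9136 = (σ² + n·σ₀²)/(σ₀²σ²) = 523102.7264/(67849.8304·48153.9136); posterior variance σₙ² = σ₀²σ²/(σ² + n·σ₀²) = 67849.8304·48153.9136/523102.7264 = 6245.876204.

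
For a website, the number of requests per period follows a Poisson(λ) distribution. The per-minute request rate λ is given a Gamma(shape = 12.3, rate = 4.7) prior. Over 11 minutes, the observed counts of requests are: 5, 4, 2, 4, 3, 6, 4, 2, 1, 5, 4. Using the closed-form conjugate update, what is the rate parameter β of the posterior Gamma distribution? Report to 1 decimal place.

15.7

With a Gamma(shape α, rate β) prior, the Poisson likelihood is conjugate: the posterior is Gamma(α + ΣXᵢ, β + n).
Sum of counts S = 40 over n = 11 minutes.
Posterior: Gamma(α+S, β+n) = Gamma(12.3+40, 4.7+11) = Gamma(52.3, 15.7).
Posterior β = 15.7.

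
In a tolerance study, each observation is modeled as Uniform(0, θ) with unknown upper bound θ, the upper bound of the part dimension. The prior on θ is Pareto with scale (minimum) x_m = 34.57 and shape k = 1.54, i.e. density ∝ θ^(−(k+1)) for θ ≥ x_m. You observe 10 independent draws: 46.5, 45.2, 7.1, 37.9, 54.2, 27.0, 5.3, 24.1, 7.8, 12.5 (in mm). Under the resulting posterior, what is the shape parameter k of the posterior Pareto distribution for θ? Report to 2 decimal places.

11.54

A Pareto(scale x_m, shape k) prior on the upper bound θ of Uniform(0, θ) is conjugate: posterior is Pareto(max(x_m, max xᵢ), k + n).
Sample maximum = 54.2; prior scale x_m = 34.57 → posterior scale = max = 54.20.
Posterior shape = 1.54 + 10 = 11.54.
Posterior shape k = 11.54.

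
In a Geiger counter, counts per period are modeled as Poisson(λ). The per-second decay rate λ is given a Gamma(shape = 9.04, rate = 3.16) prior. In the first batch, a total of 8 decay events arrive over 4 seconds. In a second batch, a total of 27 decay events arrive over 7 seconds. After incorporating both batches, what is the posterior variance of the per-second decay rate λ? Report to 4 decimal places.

With a Gamma(shape α, rate β) prior, the Poisson likelihood is conjugate: the posterior is Gamma(α + ΣXᵢ, β + n).
After batch 1: Gamma(α+S, β+n) = Gamma(9.04+8, 3.16+4) = Gamma(17.04, 7.16).
After batch 2: Gamma(α+S, β+n) = Gamma(17.04+27, 7.16+7) = Gamma(44.04, 14.16).
Var = α/β² = 44.04/14.16² = 0.2196.

0.2196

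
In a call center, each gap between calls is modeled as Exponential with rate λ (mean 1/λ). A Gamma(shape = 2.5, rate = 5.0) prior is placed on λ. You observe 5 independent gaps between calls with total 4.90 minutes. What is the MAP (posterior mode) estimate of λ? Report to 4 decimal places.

0.6566

With a Gamma(shape α, rate β) prior on the exponential rate λ, the posterior after n observations with total T = Σxᵢ is Gamma(α+n, β+T).
Posterior: Gamma(2.5+5, 5.0+4.90) = Gamma(7.5, 9.90).
Mode = (α−1)/β = 0.6566.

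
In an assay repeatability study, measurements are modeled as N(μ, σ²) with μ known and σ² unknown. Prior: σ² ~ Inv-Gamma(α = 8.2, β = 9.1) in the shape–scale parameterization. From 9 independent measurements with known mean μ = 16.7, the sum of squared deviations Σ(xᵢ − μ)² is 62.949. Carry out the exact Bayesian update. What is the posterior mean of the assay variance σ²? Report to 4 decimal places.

With known mean μ and an Inverse-Gamma(α, β) prior on σ², the Normal likelihood is conjugate: posterior is Inv-Gamma(α + n/2, β + Σ(xᵢ−μ)²/2).
Posterior: Inv-Gamma(8.2 + 9/2, 9.1 + 62.949/2) = Inv-Gamma(12.70, 40.5745).
E[σ²|data] = β/(α−1) = 40.5745/11.70 = 3.4679.

3.4679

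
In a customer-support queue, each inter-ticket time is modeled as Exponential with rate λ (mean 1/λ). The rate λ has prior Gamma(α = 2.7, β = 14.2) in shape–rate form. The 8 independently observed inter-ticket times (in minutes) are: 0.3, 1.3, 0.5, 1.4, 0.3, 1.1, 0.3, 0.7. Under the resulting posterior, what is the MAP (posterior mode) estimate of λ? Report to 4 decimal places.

0.4826

With a Gamma(shape α, rate β) prior on the exponential rate λ, the posterior after n observations with total T = Σxᵢ is Gamma(α+n, β+T).
Sum of observations T = 5.9 minutes; n = 8.
Posterior: Gamma(2.7+8, 14.2+5.9) = Gamma(10.7, 20.1).
Mode = (α−1)/β = 0.4826.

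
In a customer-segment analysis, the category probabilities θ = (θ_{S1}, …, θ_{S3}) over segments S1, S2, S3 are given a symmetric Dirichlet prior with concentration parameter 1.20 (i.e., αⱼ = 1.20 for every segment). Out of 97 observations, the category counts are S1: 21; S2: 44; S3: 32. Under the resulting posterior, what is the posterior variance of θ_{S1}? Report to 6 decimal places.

The Dirichlet prior is conjugate to the Multinomial likelihood: each posterior αⱼ = prior αⱼ + observed count nⱼ.
Posterior concentration: (22.20, 45.20, 33.20), total = 100.60.
Var[θ_j] = α_j(Σα−α_j)/((Σα)²(Σα+1)) = 22.20·78.40/(100.60²·101.60) = 0.001693.

0.001693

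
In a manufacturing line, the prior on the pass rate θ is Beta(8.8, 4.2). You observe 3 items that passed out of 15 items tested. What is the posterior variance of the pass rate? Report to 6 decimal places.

0.008408

The Beta prior is conjugate to a Binomial/Bernoulli likelihood; the update adds successes to α and failures to β.
Posterior: Beta(α+k, β+n−k) = Beta(8.8+3, 4.2+12) = Beta(11.8, 16.2).
Var = αβ/((α+β)²(α+β+1)) = 11.8·16.2/(28.0²·29.0) = 0.008408.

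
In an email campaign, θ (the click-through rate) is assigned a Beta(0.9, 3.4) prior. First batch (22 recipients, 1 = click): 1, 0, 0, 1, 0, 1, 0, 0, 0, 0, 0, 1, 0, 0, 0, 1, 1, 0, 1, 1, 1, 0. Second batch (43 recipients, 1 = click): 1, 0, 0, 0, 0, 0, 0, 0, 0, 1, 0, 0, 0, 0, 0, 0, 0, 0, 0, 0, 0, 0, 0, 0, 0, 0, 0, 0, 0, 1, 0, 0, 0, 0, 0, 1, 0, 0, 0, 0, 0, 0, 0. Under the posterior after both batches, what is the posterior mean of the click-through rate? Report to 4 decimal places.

0.2006

The Beta prior is conjugate to a Binomial/Bernoulli likelihood; the update adds successes to α and failures to β.
After batch 1: Beta(0.9+9, 3.4+13) = Beta(9.9, 16.4).
After batch 2: Beta(9.9+4, 16.4+39) = Beta(13.9, 55.4).
Posterior mean = α/(α+β) = 13.9/69.3 = 0.2006.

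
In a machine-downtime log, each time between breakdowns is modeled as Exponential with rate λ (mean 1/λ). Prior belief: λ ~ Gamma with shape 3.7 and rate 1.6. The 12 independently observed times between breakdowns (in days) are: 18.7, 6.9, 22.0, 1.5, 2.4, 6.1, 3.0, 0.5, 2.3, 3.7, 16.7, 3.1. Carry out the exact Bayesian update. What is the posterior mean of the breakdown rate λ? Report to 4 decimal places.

0.1774

With a Gamma(shape α, rate β) prior on the exponential rate λ, the posterior after n observations with total T = Σxᵢ is Gamma(α+n, β+T).
Sum of observations T = 86.9 days; n = 12.
Posterior: Gamma(3.7+12, 1.6+86.9) = Gamma(15.7, 88.5).
Posterior mean of λ = α/β = 15.7/88.5 = 0.1774.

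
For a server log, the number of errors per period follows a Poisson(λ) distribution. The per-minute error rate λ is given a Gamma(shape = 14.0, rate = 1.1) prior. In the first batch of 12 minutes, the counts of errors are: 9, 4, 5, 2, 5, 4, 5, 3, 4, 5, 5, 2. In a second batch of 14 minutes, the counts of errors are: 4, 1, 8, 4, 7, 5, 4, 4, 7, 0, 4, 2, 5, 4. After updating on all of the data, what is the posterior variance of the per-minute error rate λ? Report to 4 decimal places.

0.1716

With a Gamma(shape α, rate β) prior, the Poisson likelihood is conjugate: the posterior is Gamma(α + ΣXᵢ, β + n).
Batch 1: sum of counts S = 53 over n = 12 minutes.
After batch 1: Gamma(α+S, β+n) = Gamma(14.0+53, 1.1+12) = Gamma(67.0, 13.1).
Batch 2: sum of counts S = 59 over n = 14 minutes.
After batch 2: Gamma(α+S, β+n) = Gamma(67.0+59, 13.1+14) = Gamma(126.0, 27.1).
Var = α/β² = 126.0/27.1² = 0.1716.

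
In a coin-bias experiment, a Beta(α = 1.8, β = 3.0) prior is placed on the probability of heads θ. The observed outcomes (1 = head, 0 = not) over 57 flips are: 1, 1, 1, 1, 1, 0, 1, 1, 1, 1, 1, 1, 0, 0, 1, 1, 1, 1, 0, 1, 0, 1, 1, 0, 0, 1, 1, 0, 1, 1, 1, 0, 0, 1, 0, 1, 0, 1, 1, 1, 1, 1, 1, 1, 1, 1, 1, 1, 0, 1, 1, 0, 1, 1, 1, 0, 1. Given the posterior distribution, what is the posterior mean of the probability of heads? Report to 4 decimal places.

The Beta prior is conjugate to a Binomial/Bernoulli likelihood; the update adds successes to α and failures to β.
Posterior: Beta(α+k, β+n−k) = Beta(1.8+42, 3.0+15) = Beta(43.8, 18.0).
Posterior mean = α/(α+β) = 43.8/61.8 = 0.7087.

0.7087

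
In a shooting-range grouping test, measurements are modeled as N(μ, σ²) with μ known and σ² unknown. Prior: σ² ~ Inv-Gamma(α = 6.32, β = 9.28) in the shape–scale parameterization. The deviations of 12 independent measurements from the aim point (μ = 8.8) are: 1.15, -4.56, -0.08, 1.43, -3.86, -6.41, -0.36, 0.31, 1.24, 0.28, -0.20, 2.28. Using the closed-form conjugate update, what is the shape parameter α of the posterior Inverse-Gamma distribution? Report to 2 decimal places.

With known mean μ and an Inverse-Gamma(α, β) prior on σ², the Normal likelihood is conjugate: posterior is Inv-Gamma(α + n/2, β + Σ(xᵢ−μ)²/2).
Σ(xᵢ−μ)² = (1.15)² + (-4.56)² + (-0.08)² + (1.43)² + (-3.86)² + (-6.41)² + (-0.36)² + (0.31)² + (1.24)² + (0.28)² + (-0.20)² + (2.28)² = 87.2352.
Posterior: Inv-Gamma(6.32 + 12/2, 9.28 + 87.2352/2) = Inv-Gamma(12.32, 52.89760).
Posterior α = 12.32.

12.32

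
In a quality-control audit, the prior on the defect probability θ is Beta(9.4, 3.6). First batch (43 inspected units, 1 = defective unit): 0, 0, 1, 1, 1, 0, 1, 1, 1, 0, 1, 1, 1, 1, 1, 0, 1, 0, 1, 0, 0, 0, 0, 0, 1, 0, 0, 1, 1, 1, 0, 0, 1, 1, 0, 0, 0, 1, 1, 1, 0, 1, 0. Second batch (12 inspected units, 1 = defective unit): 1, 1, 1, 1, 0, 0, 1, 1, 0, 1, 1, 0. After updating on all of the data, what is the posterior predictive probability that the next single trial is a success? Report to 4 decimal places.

The Beta prior is conjugate to a Binomial/Bernoulli likelihood; the update adds successes to α and failures to β.
After batch 1: Beta(9.4+23, 3.6+20) = Beta(32.4, 23.6).
After batch 2: Beta(32.4+8, 23.6+4) = Beta(40.4, 27.6).
For a single future Bernoulli trial, P(success | data) = α/(α+β) = 0.5941.

0.5941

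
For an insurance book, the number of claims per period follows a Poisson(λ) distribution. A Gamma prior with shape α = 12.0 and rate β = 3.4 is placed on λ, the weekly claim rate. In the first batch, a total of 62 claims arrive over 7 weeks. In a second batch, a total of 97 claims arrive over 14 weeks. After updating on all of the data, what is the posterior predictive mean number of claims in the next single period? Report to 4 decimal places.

With a Gamma(shape α, rate β) prior, the Poisson likelihood is conjugate: the posterior is Gamma(α + ΣXᵢ, β + n).
After batch 1: Gamma(α+S, β+n) = Gamma(12.0+62, 3.4+7) = Gamma(74.0, 10.4).
After batch 2: Gamma(α+S, β+n) = Gamma(74.0+97, 10.4+14) = Gamma(171.0, 24.4).
The predictive distribution for one future period is NegBinom with mean α/β = 7.0082.

7.0082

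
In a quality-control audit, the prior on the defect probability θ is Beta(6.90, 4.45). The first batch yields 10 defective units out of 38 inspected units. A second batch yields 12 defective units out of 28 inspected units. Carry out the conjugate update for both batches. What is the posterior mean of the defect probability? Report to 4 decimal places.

0.3736

The Beta prior is conjugate to a Binomial/Bernoulli likelihood; the update adds successes to α and failures to β.
After batch 1: Beta(6.90+10, 4.45+28) = Beta(16.90, 32.45).
After batch 2: Beta(16.90+12, 32.45+16) = Beta(28.90, 48.45).
Posterior mean = α/(α+β) = 28.90/77.35 = 0.3736.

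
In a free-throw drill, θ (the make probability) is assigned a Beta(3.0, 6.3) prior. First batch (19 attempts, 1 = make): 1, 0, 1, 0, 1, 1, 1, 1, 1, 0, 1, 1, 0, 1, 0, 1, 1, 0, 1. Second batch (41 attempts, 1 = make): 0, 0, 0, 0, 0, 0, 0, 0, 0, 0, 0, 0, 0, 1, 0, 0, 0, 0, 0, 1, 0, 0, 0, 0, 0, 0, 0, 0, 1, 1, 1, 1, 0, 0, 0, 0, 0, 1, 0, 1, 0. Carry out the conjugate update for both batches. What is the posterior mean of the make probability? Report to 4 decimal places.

The Beta prior is conjugate to a Binomial/Bernoulli likelihood; the update adds successes to α and failures to β.
After batch 1: Beta(3.0+13, 6.3+6) = Beta(16.0, 12.3).
After batch 2: Beta(16.0+8, 12.3+33) = Beta(24.0, 45.3).
Posterior mean = α/(α+β) = 24.0/69.3 = 0.3463.

0.3463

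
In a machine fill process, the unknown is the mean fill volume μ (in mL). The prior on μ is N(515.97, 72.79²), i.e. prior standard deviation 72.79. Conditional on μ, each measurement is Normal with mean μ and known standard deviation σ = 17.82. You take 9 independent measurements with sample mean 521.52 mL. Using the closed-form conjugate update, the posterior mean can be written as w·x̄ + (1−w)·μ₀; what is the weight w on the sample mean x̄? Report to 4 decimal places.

For Normal data with known variance σ², a Normal(μ₀, σ₀²) prior on μ is conjugate. Posterior precision = 1/σ₀² + n/σ²; posterior mean is the precision-weighted average of μ₀ and x̄.
σ₀² = 72.79² = 5298.3841, σ² = 17.82² = 317.5524. Prior precision 1/σ₀² = 1/5298.3841; data precision n/σ² = 9/317.5524.
w = (n/σ²)/(1/σ₀² + n/σ²) = n·σ₀²/(σ² + n·σ₀²) = 9·5298.3841/(317.5524 + 9·5298.3841) = 47685.4569/48003.0093 = 0.9934.

0.9934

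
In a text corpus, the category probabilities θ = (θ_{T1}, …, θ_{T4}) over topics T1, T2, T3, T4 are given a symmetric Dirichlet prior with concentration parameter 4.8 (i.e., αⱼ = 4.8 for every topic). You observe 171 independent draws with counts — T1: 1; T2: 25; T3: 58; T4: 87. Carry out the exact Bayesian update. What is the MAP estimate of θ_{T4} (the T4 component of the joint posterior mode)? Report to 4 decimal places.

The Dirichlet prior is conjugate to the Multinomial likelihood: each posterior αⱼ = prior αⱼ + observed count nⱼ.
Posterior concentration: (5.8, 29.8, 62.8, 91.8), total = 190.2.
Joint mode component: (α_{T4}−1)/(Σα−K) = 90.8/186.2 = 0.4876.

0.4876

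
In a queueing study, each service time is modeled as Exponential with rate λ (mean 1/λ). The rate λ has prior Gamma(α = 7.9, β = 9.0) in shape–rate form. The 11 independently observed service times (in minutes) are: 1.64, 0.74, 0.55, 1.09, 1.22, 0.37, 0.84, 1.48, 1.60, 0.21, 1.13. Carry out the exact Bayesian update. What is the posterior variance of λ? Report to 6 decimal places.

With a Gamma(shape α, rate β) prior on the exponential rate λ, the posterior after n observations with total T = Σxᵢ is Gamma(α+n, β+T).
Sum of observations T = 10.87 minutes; n = 11.
Posterior: Gamma(7.9+11, 9.0+10.87) = Gamma(18.9, 19.87).
Var = α/β² = 0.047870.

0.047870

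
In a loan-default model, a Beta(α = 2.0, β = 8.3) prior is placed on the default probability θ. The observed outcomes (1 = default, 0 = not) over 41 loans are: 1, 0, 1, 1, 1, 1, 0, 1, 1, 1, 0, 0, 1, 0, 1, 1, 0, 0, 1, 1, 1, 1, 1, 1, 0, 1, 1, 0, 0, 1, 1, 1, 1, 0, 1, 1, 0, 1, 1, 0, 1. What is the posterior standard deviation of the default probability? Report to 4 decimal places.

0.0681

The Beta prior is conjugate to a Binomial/Bernoulli likelihood; the update adds successes to α and failures to β.
Posterior: Beta(α+k, β+n−k) = Beta(2.0+28, 8.3+13) = Beta(30.0, 21.3).
Var = αβ/((α+β)²(α+β+1)) = 30.0·21.3/(51.3²·52.3) = 0.00464263; SD = √0.00464263 = 0.0681.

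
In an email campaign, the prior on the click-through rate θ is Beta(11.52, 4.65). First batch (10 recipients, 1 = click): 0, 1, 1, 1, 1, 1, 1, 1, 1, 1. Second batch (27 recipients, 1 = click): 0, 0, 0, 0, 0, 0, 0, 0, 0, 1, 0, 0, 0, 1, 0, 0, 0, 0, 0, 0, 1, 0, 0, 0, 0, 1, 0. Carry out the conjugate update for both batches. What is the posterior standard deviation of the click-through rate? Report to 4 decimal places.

0.0677

The Beta prior is conjugate to a Binomial/Bernoulli likelihood; the update adds successes to α and failures to β.
After batch 1: Beta(11.52+9, 4.65+1) = Beta(20.52, 5.65).
After batch 2: Beta(20.52+4, 5.65+23) = Beta(24.52, 28.65).
Var = αβ/((α+β)²(α+β+1)) = 24.52·28.65/(53.17²·54.17) = 0.00458726; SD = √0.00458726 = 0.0677.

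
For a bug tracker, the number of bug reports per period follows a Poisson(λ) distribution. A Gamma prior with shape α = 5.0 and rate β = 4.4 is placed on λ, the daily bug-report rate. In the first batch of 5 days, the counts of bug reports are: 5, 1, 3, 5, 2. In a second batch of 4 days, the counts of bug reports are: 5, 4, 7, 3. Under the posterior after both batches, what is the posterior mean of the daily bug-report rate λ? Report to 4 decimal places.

2.9851

With a Gamma(shape α, rate β) prior, the Poisson likelihood is conjugate: the posterior is Gamma(α + ΣXᵢ, β + n).
Batch 1: sum of counts S = 16 over n = 5 days.
After batch 1: Gamma(α+S, β+n) = Gamma(5.0+16, 4.4+5) = Gamma(21.0, 9.4).
Batch 2: sum of counts S = 19 over n = 4 days.
After batch 2: Gamma(α+S, β+n) = Gamma(21.0+19, 9.4+4) = Gamma(40.0, 13.4).
Posterior mean = α/β = 40.0/13.4 = 2.9851.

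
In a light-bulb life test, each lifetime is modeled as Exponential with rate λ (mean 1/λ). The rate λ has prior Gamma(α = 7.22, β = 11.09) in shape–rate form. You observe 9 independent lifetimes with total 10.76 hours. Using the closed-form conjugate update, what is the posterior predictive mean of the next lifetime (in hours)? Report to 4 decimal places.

With a Gamma(shape α, rate β) prior on the exponential rate λ, the posterior after n observations with total T = Σxᵢ is Gamma(α+n, β+T).
Posterior: Gamma(7.22+9, 11.09+10.76) = Gamma(16.22, 21.85).
The predictive distribution for the next observation is Lomax; its mean is β/(α−1) = 21.85/15.22 = 1.4356.

1.4356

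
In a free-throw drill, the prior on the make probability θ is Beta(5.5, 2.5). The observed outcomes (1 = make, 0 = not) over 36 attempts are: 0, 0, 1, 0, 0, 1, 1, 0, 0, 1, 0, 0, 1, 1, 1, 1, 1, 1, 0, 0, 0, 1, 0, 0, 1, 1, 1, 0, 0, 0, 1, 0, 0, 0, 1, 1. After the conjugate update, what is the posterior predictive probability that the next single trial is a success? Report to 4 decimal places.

0.5114

The Beta prior is conjugate to a Binomial/Bernoulli likelihood; the update adds successes to α and failures to β.
Posterior: Beta(α+k, β+n−k) = Beta(5.5+17, 2.5+19) = Beta(22.5, 21.5).
For a single future Bernoulli trial, P(success | data) = α/(α+β) = 0.5114.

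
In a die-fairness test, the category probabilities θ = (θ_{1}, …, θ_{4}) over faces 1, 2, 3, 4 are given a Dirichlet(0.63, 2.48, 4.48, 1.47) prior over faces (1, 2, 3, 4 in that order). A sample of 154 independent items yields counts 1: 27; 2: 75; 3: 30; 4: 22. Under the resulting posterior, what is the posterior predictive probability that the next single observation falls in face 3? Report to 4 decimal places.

The Dirichlet prior is conjugate to the Multinomial likelihood: each posterior αⱼ = prior αⱼ + observed count nⱼ.
Posterior concentration: (27.63, 77.48, 34.48, 23.47), total = 163.06.
P(next = 3 | data) = α_{3}/Σα = 0.2115.

0.2115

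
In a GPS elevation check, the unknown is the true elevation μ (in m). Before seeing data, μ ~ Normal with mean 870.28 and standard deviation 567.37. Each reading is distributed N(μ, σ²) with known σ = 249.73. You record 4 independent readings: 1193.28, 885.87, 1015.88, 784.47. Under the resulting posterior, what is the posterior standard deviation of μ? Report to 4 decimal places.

For Normal data with known variance σ², a Normal(μ₀, σ₀²) prior on μ is conjugate. Posterior precision = 1/σ₀² + n/σ²; posterior mean is the precision-weighted average of μ₀ and x̄.
σ₀² = 567.37² = 321908.7169, σ² = 249.73² = 62365.0729; σ² + n·σ₀² = 62365.0729 + 4·321908.7169 = 1349999.9405.
Posterior precision = 1/σ₀² + n/σ² = 1/321908.7169 + 4/62365.0729 = (σ² + n·σ₀²)/(σ₀²σ²) = 1349999.9405/(321908.7169·62365.0729); posterior variance σₙ² = σ₀²σ²/(σ² + n·σ₀²) = 321908.7169·62365.0729/1349999.9405 = 14871.008505.
Posterior SD = √σₙ² = √(321908.7169·62365.0729/1349999.9405) = 121.9467.

121.9467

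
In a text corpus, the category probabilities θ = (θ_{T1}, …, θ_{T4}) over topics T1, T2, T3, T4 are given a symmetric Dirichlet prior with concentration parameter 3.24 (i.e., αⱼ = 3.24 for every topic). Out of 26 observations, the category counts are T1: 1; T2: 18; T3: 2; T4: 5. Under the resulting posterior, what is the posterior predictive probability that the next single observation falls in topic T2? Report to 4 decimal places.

The Dirichlet prior is conjugate to the Multinomial likelihood: each posterior αⱼ = prior αⱼ + observed count nⱼ.
Posterior concentration: (4.24, 21.24, 5.24, 8.24), total = 38.96.
P(next = T2 | data) = α_{T2}/Σα = 0.5452.

0.5452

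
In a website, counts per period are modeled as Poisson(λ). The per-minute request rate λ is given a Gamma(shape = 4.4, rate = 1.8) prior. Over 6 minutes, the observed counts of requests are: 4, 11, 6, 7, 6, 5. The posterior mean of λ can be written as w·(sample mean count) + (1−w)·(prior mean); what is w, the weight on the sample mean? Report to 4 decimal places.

0.7692

With a Gamma(shape α, rate β) prior, the Poisson likelihood is conjugate: the posterior is Gamma(α + ΣXᵢ, β + n).
Posterior mean = (α₀+S)/(β₀+n) = [n/(β₀+n)]·(S/n) + [β₀/(β₀+n)]·(α₀/β₀), so only n and β₀ enter the weight.
Weight on data w = n/(β₀+n) = 6/(1.8+6) = 6/7.8 = 0.7692.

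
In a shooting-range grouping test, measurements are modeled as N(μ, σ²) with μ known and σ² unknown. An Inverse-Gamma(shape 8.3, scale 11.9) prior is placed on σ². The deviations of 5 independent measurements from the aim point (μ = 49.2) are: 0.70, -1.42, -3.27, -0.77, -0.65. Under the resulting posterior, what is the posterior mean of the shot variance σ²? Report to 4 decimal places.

1.9395

With known mean μ and an Inverse-Gamma(α, β) prior on σ², the Normal likelihood is conjugate: posterior is Inv-Gamma(α + n/2, β + Σ(xᵢ−μ)²/2).
Σ(xᵢ−μ)² = (0.70)² + (-1.42)² + (-3.27)² + (-0.77)² + (-0.65)² = 14.2147.
Posterior: Inv-Gamma(8.3 + 5/2, 11.9 + 14.2147/2) = Inv-Gamma(10.80, 19.00735).
E[σ²|data] = β/(α−1) = 19.00735/9.80 = 1.9395.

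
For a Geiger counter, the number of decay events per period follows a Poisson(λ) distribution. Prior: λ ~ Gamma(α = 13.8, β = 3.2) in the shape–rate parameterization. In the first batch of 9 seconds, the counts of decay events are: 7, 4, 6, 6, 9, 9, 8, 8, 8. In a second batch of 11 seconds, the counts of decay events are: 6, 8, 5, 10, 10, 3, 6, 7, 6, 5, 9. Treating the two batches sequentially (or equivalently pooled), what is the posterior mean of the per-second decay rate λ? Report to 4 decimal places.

6.6293

With a Gamma(shape α, rate β) prior, the Poisson likelihood is conjugate: the posterior is Gamma(α + ΣXᵢ, β + n).
Batch 1: sum of counts S = 65 over n = 9 seconds.
After batch 1: Gamma(α+S, β+n) = Gamma(13.8+65, 3.2+9) = Gamma(78.8, 12.2).
Batch 2: sum of counts S = 75 over n = 11 seconds.
After batch 2: Gamma(α+S, β+n) = Gamma(78.8+75, 12.2+11) = Gamma(153.8, 23.2).
Posterior mean = α/β = 153.8/23.2 = 6.6293.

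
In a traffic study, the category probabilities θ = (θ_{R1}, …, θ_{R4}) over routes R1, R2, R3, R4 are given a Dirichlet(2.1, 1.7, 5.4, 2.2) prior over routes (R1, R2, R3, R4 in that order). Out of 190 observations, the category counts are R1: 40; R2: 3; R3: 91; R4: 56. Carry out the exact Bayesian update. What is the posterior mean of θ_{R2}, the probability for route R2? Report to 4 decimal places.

0.0233

The Dirichlet prior is conjugate to the Multinomial likelihood: each posterior αⱼ = prior αⱼ + observed count nⱼ.
Posterior concentration: (42.1, 4.7, 96.4, 58.2), total = 201.4.
E[θ_{R2}|data] = α_{R2}/Σα = 4.7/201.4 = 0.0233.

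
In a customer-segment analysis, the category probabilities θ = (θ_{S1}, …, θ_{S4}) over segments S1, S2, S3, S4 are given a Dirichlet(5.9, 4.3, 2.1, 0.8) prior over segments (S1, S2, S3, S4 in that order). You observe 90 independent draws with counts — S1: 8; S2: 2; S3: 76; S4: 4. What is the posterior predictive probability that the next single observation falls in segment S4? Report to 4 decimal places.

The Dirichlet prior is conjugate to the Multinomial likelihood: each posterior αⱼ = prior αⱼ + observed count nⱼ.
Posterior concentration: (13.9, 6.3, 78.1, 4.8), total = 103.1.
P(next = S4 | data) = α_{S4}/Σα = 0.0466.

0.0466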